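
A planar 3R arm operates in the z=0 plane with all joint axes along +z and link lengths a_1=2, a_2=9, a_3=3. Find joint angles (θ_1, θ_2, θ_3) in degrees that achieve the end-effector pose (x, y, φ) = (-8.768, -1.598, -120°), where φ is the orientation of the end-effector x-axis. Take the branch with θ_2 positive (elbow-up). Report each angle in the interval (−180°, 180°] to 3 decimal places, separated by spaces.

wrist centre = target − a_3·(cos φ, sin φ) = (-7.2680, 1.0001)
cos θ_2 = (53.8240−2²−9²)/(2·2·9) = -0.8660; θ_2 = 149.9972° (elbow-up)
β = atan2(1.0001,-7.2680) = 172.1653°; ψ = atan2(4.5004,-5.7940) = 142.1624°
θ_1 = β − ψ = 30.0029°
θ_3 = φ − θ_1 − θ_2 = 59.9999° (wrapped to (-180°,180°])

30.003 149.997 60.000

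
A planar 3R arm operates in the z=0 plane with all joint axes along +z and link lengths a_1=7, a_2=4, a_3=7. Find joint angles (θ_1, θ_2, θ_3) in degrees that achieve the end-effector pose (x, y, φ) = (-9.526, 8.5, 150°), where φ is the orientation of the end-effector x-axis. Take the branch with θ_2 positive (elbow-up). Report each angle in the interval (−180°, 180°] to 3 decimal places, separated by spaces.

89.998 120.002 -60.000

wrist centre = target − a_3·(cos φ, sin φ) = (-3.4638, 5.0000)
cos θ_2 = (36.9981−7²−4²)/(2·7·4) = -0.5000; θ_2 = 120.0023° (elbow-up)
β = atan2(5.0000,-3.4638) = 124.7128°; ψ = atan2(3.4640,4.9999) = 34.7151°
θ_1 = β − ψ = 89.9977°
θ_3 = φ − θ_1 − θ_2 = -60.0000° (wrapped to (-180°,180°])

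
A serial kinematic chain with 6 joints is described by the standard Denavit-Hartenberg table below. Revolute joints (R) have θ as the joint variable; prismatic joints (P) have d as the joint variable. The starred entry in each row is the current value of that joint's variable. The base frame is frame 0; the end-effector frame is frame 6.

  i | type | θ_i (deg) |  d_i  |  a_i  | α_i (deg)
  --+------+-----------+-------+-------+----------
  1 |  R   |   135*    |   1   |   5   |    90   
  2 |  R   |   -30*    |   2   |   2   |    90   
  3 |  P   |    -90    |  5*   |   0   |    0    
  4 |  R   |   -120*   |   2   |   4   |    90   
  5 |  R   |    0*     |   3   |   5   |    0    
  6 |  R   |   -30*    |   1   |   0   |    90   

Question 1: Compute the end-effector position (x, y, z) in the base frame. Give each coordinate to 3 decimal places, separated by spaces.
8.309 5.783 -3.165

after link 1: o_1 = (-3.5355, 3.5355, 1.0000)
after link 2: o_2 = (-3.3461, 6.1745, 0.0000)
after link 3: o_3 = (-1.5783, 4.4067, -4.3301)
after link 4: o_4 = (2.6643, 2.9925, -4.3301)
after link 5: o_5 = (8.0023, 4.8643, -2.9151)
after link 6: o_6 = (8.3085, 5.7829, -3.1651)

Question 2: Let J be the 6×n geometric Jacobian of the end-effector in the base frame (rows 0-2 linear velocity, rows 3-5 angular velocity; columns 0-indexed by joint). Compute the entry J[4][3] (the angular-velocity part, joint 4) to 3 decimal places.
-0.354

axis z_3 = (0.3536,-0.3536,-0.8660); lever o_n−o_3 = (9.8868,1.3761,1.1651)
cross product → J_v[:, 3] = (0.7799,-8.9741,3.9821)
J_ω[:, 3] = z_3
entry J[4][3] = -0.3536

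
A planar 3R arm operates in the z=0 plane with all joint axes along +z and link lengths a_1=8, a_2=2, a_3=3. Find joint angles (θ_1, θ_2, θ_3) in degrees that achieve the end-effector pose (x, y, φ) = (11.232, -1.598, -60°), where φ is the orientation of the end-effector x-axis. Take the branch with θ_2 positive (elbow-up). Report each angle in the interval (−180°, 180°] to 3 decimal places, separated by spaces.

wrist centre = target − a_3·(cos φ, sin φ) = (9.7320, 1.0001)
cos θ_2 = (95.7120−8²−2²)/(2·8·2) = 0.8660; θ_2 = 30.0030° (elbow-up)
β = atan2(1.0001,9.7320) = 5.8672°; ψ = atan2(1.0001,9.7320) = 5.8673°
θ_1 = β − ψ = -0.0001°
θ_3 = φ − θ_1 − θ_2 = -90.0029° (wrapped to (-180°,180°])

-0.000 30.003 -90.003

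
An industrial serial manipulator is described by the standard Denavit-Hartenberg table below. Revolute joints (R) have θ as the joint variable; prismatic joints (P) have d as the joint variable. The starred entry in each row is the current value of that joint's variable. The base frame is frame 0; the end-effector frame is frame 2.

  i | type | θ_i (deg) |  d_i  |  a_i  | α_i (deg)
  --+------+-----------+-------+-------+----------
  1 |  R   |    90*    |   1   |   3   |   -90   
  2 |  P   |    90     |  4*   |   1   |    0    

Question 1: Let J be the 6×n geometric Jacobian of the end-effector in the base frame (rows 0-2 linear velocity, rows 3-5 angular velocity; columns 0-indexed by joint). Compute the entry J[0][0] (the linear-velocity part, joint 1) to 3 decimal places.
axis z_0 = ẑ; lever o_n−o_0 = (-4.0000,3.0000,0.0000)
cross product → J_v[:, 0] = (-3.0000,-4.0000,0.0000)
J_ω[:, 0] = z_0
entry J[0][0] = -3.0000

-3.000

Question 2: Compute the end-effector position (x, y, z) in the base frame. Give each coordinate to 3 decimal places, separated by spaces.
-4.000 3.000 0.000

after link 1: o_1 = (0.0000, 3.0000, 1.0000)
after link 2: o_2 = (-4.0000, 3.0000, 0.0000)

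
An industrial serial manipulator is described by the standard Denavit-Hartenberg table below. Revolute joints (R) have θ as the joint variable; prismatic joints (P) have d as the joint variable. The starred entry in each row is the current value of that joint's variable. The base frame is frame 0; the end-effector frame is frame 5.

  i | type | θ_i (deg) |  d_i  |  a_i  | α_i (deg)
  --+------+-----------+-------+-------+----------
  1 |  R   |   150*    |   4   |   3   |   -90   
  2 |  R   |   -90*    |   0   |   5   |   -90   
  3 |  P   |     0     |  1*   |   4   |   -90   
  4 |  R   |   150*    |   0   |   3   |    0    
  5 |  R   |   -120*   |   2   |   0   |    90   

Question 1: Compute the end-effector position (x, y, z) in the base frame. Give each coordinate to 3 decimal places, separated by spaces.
after link 1: o_1 = (-2.5981, 1.5000, 4.0000)
after link 2: o_2 = (-2.5981, 1.5000, 9.0000)
after link 3: o_3 = (-3.4641, 2.0000, 13.0000)
after link 4: o_4 = (-2.1651, 1.2500, 10.4019)
after link 5: o_5 = (-1.1651, 2.9821, 10.4019)

-1.165 2.982 10.402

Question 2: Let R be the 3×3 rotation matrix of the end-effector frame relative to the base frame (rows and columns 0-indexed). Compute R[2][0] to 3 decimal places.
End-effector x-axis (col 0 of R) = (0.4330,-0.2500,0.8660)
R[2][0] = 0.8660

0.866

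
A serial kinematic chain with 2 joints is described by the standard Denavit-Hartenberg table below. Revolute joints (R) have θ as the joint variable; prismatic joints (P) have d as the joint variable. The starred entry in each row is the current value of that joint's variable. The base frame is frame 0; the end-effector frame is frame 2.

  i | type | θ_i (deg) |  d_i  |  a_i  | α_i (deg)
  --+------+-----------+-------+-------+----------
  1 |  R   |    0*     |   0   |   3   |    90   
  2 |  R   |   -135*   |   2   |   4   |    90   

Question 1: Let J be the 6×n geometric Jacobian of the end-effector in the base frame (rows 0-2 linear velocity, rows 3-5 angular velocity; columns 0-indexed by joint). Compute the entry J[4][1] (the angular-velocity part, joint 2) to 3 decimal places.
axis z_1 = (0.0000,-1.0000,0.0000); lever o_n−o_1 = (-2.8284,-2.0000,-2.8284)
cross product → J_v[:, 1] = (2.8284,-0.0000,-2.8284)
J_ω[:, 1] = z_1
entry J[4][1] = -1.0000

-1.000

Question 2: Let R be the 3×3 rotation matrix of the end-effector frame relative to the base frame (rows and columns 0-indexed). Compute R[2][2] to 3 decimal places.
End-effector z-axis (col 2 of R) = (-0.7071,-0.0000,0.7071)
R[2][2] = 0.7071

0.707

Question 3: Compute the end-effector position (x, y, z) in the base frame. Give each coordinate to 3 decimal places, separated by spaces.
0.172 -2.000 -2.828

after link 1: o_1 = (3.0000, 0.0000, 0.0000)
after link 2: o_2 = (0.1716, -2.0000, -2.8284)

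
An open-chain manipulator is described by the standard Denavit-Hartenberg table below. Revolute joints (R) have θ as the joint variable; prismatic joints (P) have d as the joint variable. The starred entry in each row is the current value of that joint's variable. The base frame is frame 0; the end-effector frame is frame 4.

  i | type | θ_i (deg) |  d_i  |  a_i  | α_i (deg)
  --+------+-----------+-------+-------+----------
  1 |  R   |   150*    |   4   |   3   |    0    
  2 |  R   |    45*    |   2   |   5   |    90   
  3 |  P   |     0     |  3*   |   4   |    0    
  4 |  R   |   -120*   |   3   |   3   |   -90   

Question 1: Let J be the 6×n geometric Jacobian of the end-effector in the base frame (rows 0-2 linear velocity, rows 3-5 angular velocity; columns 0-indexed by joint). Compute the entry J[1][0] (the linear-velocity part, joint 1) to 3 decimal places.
-11.395

axis z_0 = ẑ; lever o_n−o_0 = (-11.3954,5.3544,3.4019)
cross product → J_v[:, 0] = (-5.3544,-11.3954,0.0000)
J_ω[:, 0] = z_0
entry J[1][0] = -11.3954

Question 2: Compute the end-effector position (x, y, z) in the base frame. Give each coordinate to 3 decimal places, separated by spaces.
-11.395 5.354 3.402

after link 1: o_1 = (-2.5981, 1.5000, 4.0000)
after link 2: o_2 = (-7.4277, 0.2059, 6.0000)
after link 3: o_3 = (-12.0679, 2.0684, 6.0000)
after link 4: o_4 = (-11.3954, 5.3544, 3.4019)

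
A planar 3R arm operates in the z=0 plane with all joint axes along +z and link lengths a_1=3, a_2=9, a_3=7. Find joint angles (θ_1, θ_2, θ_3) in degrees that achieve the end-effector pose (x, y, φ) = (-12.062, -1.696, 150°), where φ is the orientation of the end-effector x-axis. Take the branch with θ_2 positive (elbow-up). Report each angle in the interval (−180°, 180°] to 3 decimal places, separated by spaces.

wrist centre = target − a_3·(cos φ, sin φ) = (-5.9998, -5.1960)
cos θ_2 = (62.9963−3²−9²)/(2·3·9) = -0.5001; θ_2 = 120.0046° (elbow-up)
β = atan2(-5.1960,-5.9998) = -139.1066°; ψ = atan2(7.7939,-1.5006) = 100.8983°
θ_1 = β − ψ = -240.0049°
θ_3 = φ − θ_1 − θ_2 = -89.9997° (wrapped to (-180°,180°])

119.995 120.005 -90.000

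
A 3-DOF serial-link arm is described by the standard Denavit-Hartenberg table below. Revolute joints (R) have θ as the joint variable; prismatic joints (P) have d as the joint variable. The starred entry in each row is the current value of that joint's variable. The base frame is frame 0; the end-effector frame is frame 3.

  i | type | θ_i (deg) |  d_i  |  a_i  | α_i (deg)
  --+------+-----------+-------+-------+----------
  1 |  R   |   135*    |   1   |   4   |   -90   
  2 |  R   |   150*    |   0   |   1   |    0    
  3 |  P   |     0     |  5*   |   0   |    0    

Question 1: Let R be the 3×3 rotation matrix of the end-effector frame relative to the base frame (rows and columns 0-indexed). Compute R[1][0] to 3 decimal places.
End-effector x-axis (col 0 of R) = (0.6124,-0.6124,-0.5000)
R[1][0] = -0.6124

-0.612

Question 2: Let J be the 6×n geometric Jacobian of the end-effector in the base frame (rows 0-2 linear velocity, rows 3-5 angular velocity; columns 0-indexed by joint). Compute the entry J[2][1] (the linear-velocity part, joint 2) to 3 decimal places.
0.866

axis z_1 = (-0.7071,-0.7071,0.0000); lever o_n−o_1 = (-2.9232,-4.1479,-0.5000)
cross product → J_v[:, 1] = (0.3536,-0.3536,0.8660)
J_ω[:, 1] = z_1
entry J[2][1] = 0.8660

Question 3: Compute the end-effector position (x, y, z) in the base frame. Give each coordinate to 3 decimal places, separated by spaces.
after link 1: o_1 = (-2.8284, 2.8284, 1.0000)
after link 2: o_2 = (-2.2161, 2.2161, 0.5000)
after link 3: o_3 = (-5.7516, -1.3195, 0.5000)

-5.752 -1.319 0.500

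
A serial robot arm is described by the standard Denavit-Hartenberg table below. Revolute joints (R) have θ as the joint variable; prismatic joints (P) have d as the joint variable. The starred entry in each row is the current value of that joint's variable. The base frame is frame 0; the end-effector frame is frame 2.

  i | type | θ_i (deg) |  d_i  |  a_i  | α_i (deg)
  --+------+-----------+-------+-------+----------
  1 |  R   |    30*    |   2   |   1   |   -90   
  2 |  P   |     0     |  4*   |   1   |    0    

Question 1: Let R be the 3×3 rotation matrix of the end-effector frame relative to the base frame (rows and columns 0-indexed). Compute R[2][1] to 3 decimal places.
End-effector y-axis (col 1 of R) = (-0.0000,0.0000,-1.0000)
R[2][1] = -1.0000

-1.000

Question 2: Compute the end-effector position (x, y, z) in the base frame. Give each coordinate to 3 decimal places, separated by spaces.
-0.268 4.464 2.000

after link 1: o_1 = (0.8660, 0.5000, 2.0000)
after link 2: o_2 = (-0.2679, 4.4641, 2.0000)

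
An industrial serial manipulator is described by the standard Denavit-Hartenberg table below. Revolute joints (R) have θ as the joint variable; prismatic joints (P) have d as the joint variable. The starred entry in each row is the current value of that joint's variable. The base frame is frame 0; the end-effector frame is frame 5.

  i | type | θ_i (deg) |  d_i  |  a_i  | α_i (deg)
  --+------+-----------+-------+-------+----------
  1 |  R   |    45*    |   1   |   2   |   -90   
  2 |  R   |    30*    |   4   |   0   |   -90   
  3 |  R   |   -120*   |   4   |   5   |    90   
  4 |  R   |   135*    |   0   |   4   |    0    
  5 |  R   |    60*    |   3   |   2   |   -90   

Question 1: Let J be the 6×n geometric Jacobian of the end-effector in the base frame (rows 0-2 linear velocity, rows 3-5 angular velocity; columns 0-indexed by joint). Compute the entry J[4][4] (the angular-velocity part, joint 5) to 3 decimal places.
axis z_4 = (-0.1768,-0.8839,0.4330); lever o_n−o_4 = (1.4272,-3.0601,1.2644)
cross product → J_v[:, 4] = (0.2075,0.8415,1.8024)
J_ω[:, 4] = z_4
entry J[4][4] = -0.8839

-0.884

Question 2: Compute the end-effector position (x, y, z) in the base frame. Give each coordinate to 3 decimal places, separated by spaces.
after link 1: o_1 = (1.4142, 1.4142, 1.0000)
after link 2: o_2 = (-1.4142, 4.2426, 1.0000)
after link 3: o_3 = (-7.4212, 4.3594, -1.2141)
after link 4: o_4 = (-5.8231, 2.4933, -4.3707)
after link 5: o_5 = (-4.3959, -0.5668, -3.1063)

-4.396 -0.567 -3.106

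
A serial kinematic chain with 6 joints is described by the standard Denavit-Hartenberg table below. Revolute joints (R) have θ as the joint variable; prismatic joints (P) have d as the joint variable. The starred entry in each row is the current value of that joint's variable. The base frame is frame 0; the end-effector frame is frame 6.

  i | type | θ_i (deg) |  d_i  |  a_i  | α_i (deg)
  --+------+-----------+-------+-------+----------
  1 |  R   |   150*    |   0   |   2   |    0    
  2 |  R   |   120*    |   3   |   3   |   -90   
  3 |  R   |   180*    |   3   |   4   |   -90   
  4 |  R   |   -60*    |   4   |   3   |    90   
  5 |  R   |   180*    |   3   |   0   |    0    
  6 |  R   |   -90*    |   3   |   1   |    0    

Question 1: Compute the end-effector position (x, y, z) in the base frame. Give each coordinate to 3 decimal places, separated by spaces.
6.866 -1.696 8.000

after link 1: o_1 = (-1.7321, 1.0000, 0.0000)
after link 2: o_2 = (-1.7321, -2.0000, 3.0000)
after link 3: o_3 = (1.2679, 2.0000, 3.0000)
after link 4: o_4 = (3.8660, 3.5000, 7.0000)
after link 5: o_5 = (5.3660, 0.9019, 7.0000)
after link 6: o_6 = (6.8660, -1.6962, 8.0000)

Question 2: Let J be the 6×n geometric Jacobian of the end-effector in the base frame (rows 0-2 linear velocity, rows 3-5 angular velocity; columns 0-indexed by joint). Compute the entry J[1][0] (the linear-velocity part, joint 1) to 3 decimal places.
axis z_0 = ẑ; lever o_n−o_0 = (6.8660,-1.6962,8.0000)
cross product → J_v[:, 0] = (1.6962,6.8660,-0.0000)
J_ω[:, 0] = z_0
entry J[1][0] = 6.8660

6.866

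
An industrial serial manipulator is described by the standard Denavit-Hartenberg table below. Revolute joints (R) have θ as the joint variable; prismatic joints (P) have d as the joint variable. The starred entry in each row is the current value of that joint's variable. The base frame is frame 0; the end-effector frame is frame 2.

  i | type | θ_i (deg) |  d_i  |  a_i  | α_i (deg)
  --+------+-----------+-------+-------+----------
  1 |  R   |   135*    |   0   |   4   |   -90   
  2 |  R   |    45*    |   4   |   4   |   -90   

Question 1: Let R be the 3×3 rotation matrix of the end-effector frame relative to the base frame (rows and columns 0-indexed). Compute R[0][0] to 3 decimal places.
End-effector x-axis (col 0 of R) = (-0.5000,0.5000,-0.7071)
R[0][0] = -0.5000

-0.500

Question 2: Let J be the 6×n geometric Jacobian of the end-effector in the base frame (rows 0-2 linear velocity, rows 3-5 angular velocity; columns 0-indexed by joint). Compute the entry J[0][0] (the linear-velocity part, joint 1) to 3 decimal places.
-2.000

axis z_0 = ẑ; lever o_n−o_0 = (-7.6569,2.0000,-2.8284)
cross product → J_v[:, 0] = (-2.0000,-7.6569,0.0000)
J_ω[:, 0] = z_0
entry J[0][0] = -2.0000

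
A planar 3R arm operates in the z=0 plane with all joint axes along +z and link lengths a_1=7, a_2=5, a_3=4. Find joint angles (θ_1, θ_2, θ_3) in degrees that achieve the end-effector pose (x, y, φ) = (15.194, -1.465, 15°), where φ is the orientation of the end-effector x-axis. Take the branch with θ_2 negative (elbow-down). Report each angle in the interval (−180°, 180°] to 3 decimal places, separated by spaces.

wrist centre = target − a_3·(cos φ, sin φ) = (11.3303, -2.5003)
cos θ_2 = (134.6270−7²−5²)/(2·7·5) = 0.8661; θ_2 = -29.9914° (elbow-down)
β = atan2(-2.5003,11.3303) = -12.4441°; ψ = atan2(-2.4994,11.3305) = -12.4395°
θ_1 = β − ψ = -0.0047°
θ_3 = φ − θ_1 − θ_2 = 44.9961° (wrapped to (-180°,180°])

-0.005 -29.991 44.996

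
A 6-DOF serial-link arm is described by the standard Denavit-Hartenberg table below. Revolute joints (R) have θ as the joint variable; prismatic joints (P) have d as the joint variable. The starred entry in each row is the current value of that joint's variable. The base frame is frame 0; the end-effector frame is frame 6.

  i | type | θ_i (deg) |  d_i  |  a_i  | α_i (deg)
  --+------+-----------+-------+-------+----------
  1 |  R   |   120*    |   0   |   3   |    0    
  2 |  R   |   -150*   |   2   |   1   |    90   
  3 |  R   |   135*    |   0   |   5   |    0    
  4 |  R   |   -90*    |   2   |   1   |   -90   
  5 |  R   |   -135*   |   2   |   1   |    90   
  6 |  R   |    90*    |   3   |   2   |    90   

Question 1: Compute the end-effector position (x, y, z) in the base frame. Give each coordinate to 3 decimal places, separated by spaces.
after link 1: o_1 = (-1.5000, 2.5981, 0.0000)
after link 2: o_2 = (-0.6340, 2.0981, 2.0000)
after link 3: o_3 = (-3.6958, 3.8658, 5.5355)
after link 4: o_4 = (-4.0835, 1.7802, 6.2426)
after link 5: o_5 = (-6.0948, 2.1250, 7.1569)
after link 6: o_6 = (-7.5579, 5.4192, 7.0711)

-7.558 5.419 7.071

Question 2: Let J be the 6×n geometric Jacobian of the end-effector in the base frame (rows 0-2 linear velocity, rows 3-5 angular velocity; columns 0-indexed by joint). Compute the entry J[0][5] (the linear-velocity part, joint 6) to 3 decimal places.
1.573

axis z_5 = (-0.0795,0.8624,-0.5000); lever o_n−o_5 = (-1.4631,3.2942,-0.0858)
cross product → J_v[:, 5] = (1.5731,0.7247,1.0000)
J_ω[:, 5] = z_5
entry J[0][5] = 1.5731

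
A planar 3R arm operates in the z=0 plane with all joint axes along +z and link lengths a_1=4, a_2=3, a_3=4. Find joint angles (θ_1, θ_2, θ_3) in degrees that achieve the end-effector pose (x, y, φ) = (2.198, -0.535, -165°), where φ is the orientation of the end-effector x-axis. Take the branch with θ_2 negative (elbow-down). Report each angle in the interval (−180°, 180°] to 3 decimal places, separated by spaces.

wrist centre = target − a_3·(cos φ, sin φ) = (6.0617, 0.5003)
cos θ_2 = (36.9945−4²−3²)/(2·4·3) = 0.4998; θ_2 = -60.0151° (elbow-down)
β = atan2(0.5003,6.0617) = 4.7180°; ψ = atan2(-2.5985,5.4993) = -25.2911°
θ_1 = β − ψ = 30.0091°
θ_3 = φ − θ_1 − θ_2 = -134.9940° (wrapped to (-180°,180°])

30.009 -60.015 -134.994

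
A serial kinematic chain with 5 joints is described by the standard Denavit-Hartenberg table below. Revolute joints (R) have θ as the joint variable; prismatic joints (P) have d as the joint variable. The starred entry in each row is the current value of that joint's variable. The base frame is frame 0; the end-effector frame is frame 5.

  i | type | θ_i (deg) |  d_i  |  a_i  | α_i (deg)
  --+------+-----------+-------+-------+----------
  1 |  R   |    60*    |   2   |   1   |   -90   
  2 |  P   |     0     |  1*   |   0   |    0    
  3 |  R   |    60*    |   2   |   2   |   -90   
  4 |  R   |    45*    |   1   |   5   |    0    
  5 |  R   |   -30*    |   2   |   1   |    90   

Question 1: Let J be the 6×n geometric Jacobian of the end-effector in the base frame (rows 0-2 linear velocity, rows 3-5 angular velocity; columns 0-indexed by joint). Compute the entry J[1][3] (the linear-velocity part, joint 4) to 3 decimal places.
axis z_3 = (-0.4330,-0.7500,-0.5000); lever o_n−o_3 = (3.1123,-2.1980,-5.3984)
cross product → J_v[:, 3] = (2.9498,-3.8937,3.2860)
J_ω[:, 3] = z_3
entry J[1][3] = -3.8937

-3.894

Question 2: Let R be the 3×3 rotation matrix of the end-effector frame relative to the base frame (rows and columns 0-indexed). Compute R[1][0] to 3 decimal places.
0.289

End-effector x-axis (col 0 of R) = (0.4656,0.2888,-0.8365)
R[1][0] = 0.2888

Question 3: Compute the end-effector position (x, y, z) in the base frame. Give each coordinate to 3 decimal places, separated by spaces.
1.514 1.034 -5.130

after link 1: o_1 = (0.5000, 0.8660, 2.0000)
after link 2: o_2 = (-0.3660, 1.3660, 2.0000)
after link 3: o_3 = (-1.5981, 3.2321, 0.2679)
after link 4: o_4 = (1.9147, 2.2452, -3.2939)
after link 5: o_5 = (1.5143, 1.0341, -5.1304)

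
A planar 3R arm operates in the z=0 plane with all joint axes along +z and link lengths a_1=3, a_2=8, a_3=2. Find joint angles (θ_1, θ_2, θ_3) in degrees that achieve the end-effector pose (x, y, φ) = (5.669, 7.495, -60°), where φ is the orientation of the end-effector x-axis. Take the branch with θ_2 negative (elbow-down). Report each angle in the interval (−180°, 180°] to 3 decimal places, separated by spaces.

96.327 -45.005 -111.322

wrist centre = target − a_3·(cos φ, sin φ) = (4.6690, 9.2271)
cos θ_2 = (106.9380−3²−8²)/(2·3·8) = 0.7070; θ_2 = -45.0052° (elbow-down)
β = atan2(9.2271,4.6690) = 63.1600°; ψ = atan2(-5.6574,8.6563) = -33.1667°
θ_1 = β − ψ = 96.3268°
θ_3 = φ − θ_1 − θ_2 = -111.3215° (wrapped to (-180°,180°])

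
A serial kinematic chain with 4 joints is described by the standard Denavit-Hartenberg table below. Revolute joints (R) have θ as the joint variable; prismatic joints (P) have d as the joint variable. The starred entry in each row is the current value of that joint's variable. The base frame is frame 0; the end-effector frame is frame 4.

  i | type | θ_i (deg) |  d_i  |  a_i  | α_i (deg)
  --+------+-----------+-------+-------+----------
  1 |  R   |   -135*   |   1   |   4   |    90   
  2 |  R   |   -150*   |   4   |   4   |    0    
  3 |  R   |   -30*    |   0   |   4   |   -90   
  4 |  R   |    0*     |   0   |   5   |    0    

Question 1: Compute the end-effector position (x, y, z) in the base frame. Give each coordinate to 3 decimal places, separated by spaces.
3.157 8.813 -1.000

after link 1: o_1 = (-2.8284, -2.8284, 1.0000)
after link 2: o_2 = (-3.2074, 2.4495, -1.0000)
after link 3: o_3 = (-0.3789, 5.2779, -1.0000)
after link 4: o_4 = (3.1566, 8.8135, -1.0000)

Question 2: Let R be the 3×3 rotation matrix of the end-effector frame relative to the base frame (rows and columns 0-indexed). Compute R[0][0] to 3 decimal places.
End-effector x-axis (col 0 of R) = (0.7071,0.7071,0.0000)
R[0][0] = 0.7071

0.707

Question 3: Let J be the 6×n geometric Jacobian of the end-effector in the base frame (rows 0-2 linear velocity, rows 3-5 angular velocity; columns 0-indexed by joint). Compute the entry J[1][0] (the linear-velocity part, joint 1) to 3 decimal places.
axis z_0 = ẑ; lever o_n−o_0 = (3.1566,8.8135,-1.0000)
cross product → J_v[:, 0] = (-8.8135,3.1566,0.0000)
J_ω[:, 0] = z_0
entry J[1][0] = 3.1566

3.157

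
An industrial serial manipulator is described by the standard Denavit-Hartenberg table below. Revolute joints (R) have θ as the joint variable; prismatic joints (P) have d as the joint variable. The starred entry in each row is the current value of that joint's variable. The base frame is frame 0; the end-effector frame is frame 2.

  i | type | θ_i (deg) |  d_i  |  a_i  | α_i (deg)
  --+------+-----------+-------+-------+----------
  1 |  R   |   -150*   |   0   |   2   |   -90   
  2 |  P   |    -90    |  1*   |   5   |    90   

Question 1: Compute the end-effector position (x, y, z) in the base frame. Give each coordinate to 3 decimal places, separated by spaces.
-1.232 -1.866 5.000

after link 1: o_1 = (-1.7321, -1.0000, 0.0000)
after link 2: o_2 = (-1.2321, -1.8660, 5.0000)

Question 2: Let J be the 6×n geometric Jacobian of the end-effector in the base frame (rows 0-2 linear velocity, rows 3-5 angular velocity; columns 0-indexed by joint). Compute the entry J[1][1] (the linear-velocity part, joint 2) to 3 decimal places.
-0.866

prismatic axis z_1 = (0.5000,-0.8660,0.0000)
J_v[:, 1] = z_1; J_ω[:, 1] = (0,0,0)
entry J[1][1] = -0.8660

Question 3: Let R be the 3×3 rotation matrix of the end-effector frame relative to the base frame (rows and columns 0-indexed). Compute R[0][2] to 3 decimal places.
0.866

End-effector z-axis (col 2 of R) = (0.8660,0.5000,0.0000)
R[0][2] = 0.8660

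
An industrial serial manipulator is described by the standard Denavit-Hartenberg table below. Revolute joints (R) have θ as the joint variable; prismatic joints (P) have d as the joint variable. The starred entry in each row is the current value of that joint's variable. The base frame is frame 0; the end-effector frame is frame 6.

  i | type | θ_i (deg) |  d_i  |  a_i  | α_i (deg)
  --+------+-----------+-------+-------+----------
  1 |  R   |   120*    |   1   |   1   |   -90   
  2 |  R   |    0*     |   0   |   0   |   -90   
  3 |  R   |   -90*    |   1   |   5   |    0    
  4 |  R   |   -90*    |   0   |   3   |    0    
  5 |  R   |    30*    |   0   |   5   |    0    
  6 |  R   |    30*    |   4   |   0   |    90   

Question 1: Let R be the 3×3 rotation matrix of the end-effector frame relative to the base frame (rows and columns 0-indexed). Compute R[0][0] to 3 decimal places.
-0.500

End-effector x-axis (col 0 of R) = (-0.5000,-0.8660,0.0000)
R[0][0] = -0.5000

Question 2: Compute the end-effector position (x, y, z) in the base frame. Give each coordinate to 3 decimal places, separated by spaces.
-3.330 -9.232 -4.000

after link 1: o_1 = (-0.5000, 0.8660, 1.0000)
after link 2: o_2 = (-0.5000, 0.8660, 1.0000)
after link 3: o_3 = (-4.8301, -1.6340, 0.0000)
after link 4: o_4 = (-3.3301, -4.2321, 0.0000)
after link 5: o_5 = (-3.3301, -9.2321, 0.0000)
after link 6: o_6 = (-3.3301, -9.2321, -4.0000)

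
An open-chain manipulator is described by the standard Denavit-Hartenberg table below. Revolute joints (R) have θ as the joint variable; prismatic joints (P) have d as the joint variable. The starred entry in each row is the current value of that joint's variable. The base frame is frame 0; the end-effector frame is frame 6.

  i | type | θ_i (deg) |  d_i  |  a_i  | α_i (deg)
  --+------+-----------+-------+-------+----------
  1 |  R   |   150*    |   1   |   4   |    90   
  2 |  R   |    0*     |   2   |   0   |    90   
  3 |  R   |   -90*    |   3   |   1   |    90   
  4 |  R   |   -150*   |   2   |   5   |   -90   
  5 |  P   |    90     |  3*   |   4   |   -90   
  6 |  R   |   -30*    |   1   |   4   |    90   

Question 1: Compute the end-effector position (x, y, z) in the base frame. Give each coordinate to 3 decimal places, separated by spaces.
-7.214 6.433 4.330

after link 1: o_1 = (-3.4641, 2.0000, 1.0000)
after link 2: o_2 = (-2.4641, 3.7321, 1.0000)
after link 3: o_3 = (-2.9641, 2.8660, -2.0000)
after link 4: o_4 = (0.9330, 5.6160, 0.5000)
after link 5: o_5 = (-3.2811, 6.3170, 3.0981)
after link 6: o_6 = (-7.2141, 6.4330, 4.3301)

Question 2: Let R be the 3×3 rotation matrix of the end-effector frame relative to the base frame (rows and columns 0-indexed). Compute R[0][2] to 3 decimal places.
End-effector z-axis (col 2 of R) = (0.2165,-0.6250,0.7500)
R[0][2] = 0.2165

0.217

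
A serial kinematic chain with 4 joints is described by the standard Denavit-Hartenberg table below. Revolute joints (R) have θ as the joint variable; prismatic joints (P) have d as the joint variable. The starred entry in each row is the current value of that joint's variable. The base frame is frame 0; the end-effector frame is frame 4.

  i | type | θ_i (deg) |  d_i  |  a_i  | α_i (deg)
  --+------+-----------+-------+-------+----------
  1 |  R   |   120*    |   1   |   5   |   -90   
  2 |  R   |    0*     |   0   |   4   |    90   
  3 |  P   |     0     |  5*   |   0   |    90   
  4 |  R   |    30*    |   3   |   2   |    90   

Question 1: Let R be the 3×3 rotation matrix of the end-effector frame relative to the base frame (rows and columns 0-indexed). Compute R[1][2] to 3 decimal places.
End-effector z-axis (col 2 of R) = (-0.2500,0.4330,-0.8660)
R[1][2] = 0.4330

0.433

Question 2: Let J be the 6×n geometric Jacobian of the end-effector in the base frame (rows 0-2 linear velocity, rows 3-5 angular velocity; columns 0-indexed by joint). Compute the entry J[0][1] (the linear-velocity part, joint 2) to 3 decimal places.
-3.000

axis z_1 = (-0.8660,-0.5000,0.0000); lever o_n−o_1 = (-0.2679,6.4641,6.0000)
cross product → J_v[:, 1] = (-3.0000,5.1962,-5.7321)
J_ω[:, 1] = z_1
entry J[0][1] = -3.0000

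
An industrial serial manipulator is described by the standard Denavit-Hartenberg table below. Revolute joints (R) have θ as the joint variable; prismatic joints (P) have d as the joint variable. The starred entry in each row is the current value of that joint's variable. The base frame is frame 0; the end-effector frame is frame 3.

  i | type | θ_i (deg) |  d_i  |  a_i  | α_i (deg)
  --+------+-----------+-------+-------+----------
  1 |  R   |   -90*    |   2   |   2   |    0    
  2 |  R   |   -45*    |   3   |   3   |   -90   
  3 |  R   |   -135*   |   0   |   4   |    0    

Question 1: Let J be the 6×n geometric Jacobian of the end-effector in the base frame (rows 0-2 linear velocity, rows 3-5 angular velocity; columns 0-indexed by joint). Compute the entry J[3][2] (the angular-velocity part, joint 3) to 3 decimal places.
0.707

axis z_2 = (0.7071,-0.7071,0.0000); lever o_n−o_2 = (2.0000,2.0000,2.8284)
cross product → J_v[:, 2] = (-2.0000,-2.0000,2.8284)
J_ω[:, 2] = z_2
entry J[3][2] = 0.7071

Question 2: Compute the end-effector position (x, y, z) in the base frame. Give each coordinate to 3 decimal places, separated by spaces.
-0.121 -2.121 7.828

after link 1: o_1 = (0.0000, -2.0000, 2.0000)
after link 2: o_2 = (-2.1213, -4.1213, 5.0000)
after link 3: o_3 = (-0.1213, -2.1213, 7.8284)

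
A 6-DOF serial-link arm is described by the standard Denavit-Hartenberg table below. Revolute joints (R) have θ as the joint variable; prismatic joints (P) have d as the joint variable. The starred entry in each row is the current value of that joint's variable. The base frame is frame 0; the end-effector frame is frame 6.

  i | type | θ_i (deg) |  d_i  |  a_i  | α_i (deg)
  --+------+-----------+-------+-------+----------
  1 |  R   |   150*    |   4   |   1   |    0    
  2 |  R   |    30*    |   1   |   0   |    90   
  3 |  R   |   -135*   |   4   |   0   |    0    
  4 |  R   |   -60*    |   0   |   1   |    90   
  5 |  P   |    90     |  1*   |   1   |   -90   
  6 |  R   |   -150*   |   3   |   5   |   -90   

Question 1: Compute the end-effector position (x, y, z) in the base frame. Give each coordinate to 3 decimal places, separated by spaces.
after link 1: o_1 = (-0.8660, 0.5000, 4.0000)
after link 2: o_2 = (-0.8660, 0.5000, 5.0000)
after link 3: o_3 = (-0.8660, 4.5000, 5.0000)
after link 4: o_4 = (0.0999, 4.5000, 5.2588)
after link 5: o_5 = (-0.1589, 5.5000, 6.2247)
after link 6: o_6 = (-3.7037, 1.1699, 7.8631)

-3.704 1.170 7.863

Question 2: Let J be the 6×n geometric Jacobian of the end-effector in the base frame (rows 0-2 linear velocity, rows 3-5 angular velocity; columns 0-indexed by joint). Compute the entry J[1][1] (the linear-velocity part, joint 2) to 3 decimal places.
-2.838

axis z_1 = (0.0000,0.0000,1.0000); lever o_n−o_1 = (-2.8377,0.6699,3.8631)
cross product → J_v[:, 1] = (-0.6699,-2.8377,0.0000)
J_ω[:, 1] = z_1
entry J[1][1] = -2.8377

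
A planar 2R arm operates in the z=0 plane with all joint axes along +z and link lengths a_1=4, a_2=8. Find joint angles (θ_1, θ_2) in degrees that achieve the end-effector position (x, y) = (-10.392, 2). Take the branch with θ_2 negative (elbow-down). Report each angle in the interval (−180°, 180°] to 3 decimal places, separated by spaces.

cos θ_2 = (111.9937−4²−8²)/(2·4·8) = 0.4999; θ_2 = -60.0065° (elbow-down)
β = atan2(2.0000,-10.3920) = 169.1063°; ψ = atan2(-6.9287,7.9992) = -40.8981°
θ_1 = β − ψ = 210.0044°

-149.996 -60.007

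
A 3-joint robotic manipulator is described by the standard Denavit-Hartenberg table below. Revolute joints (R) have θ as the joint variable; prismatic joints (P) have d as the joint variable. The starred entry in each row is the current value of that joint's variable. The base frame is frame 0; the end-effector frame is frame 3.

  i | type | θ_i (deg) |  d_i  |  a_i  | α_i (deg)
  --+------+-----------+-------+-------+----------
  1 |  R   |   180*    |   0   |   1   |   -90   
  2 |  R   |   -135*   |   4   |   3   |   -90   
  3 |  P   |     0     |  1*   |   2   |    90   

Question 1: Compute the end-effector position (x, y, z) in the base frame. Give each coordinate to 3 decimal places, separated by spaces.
1.828 -4.000 4.243

after link 1: o_1 = (-1.0000, 0.0000, 0.0000)
after link 2: o_2 = (1.1213, -4.0000, 2.1213)
after link 3: o_3 = (1.8284, -4.0000, 4.2426)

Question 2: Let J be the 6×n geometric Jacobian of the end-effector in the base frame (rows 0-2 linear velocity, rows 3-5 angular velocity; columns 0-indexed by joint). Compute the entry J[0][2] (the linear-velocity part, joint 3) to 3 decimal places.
-0.707

prismatic axis z_2 = (-0.7071,0.0000,0.7071)
J_v[:, 2] = z_2; J_ω[:, 2] = (0,0,0)
entry J[0][2] = -0.7071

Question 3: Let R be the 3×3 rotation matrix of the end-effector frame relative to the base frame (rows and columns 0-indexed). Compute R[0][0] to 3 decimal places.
0.707

End-effector x-axis (col 0 of R) = (0.7071,-0.0000,0.7071)
R[0][0] = 0.7071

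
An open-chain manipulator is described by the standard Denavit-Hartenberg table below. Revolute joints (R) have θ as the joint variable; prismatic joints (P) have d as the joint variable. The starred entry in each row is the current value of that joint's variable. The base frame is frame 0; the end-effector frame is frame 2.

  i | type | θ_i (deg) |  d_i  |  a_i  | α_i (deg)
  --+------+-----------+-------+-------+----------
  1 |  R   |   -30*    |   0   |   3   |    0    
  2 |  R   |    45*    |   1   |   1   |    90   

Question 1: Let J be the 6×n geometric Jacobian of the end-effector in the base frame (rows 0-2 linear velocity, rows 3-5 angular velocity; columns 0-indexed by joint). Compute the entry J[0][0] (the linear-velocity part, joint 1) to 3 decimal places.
1.241

axis z_0 = ẑ; lever o_n−o_0 = (3.5640,-1.2412,1.0000)
cross product → J_v[:, 0] = (1.2412,3.5640,-0.0000)
J_ω[:, 0] = z_0
entry J[0][0] = 1.2412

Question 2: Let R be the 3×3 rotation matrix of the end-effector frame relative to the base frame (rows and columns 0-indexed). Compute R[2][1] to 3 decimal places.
1.000

End-effector y-axis (col 1 of R) = (-0.0000,0.0000,1.0000)
R[2][1] = 1.0000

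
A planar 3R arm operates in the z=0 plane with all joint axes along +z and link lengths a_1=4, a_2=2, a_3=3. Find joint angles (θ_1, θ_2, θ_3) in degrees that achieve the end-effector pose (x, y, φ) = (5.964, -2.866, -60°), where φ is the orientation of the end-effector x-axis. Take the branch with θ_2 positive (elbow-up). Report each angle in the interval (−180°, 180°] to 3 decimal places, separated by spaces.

wrist centre = target − a_3·(cos φ, sin φ) = (4.4640, -0.2679)
cos θ_2 = (19.9991−4²−2²)/(2·4·2) = -0.0001; θ_2 = 90.0033° (elbow-up)
β = atan2(-0.2679,4.4640) = -3.4347°; ψ = atan2(2.0000,3.9999) = 26.5657°
θ_1 = β − ψ = -30.0004°
θ_3 = φ − θ_1 − θ_2 = -120.0029° (wrapped to (-180°,180°])

-30.000 90.003 -120.003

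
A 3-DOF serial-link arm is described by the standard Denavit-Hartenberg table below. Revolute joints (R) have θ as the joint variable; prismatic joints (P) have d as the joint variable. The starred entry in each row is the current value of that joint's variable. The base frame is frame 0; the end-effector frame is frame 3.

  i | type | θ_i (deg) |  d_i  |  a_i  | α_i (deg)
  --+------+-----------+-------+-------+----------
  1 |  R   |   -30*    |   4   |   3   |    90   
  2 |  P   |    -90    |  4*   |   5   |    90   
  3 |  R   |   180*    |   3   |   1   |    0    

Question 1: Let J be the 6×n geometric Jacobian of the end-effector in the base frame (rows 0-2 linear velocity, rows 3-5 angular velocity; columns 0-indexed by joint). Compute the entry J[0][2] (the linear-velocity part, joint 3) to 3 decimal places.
axis z_2 = (-0.8660,0.5000,-0.0000); lever o_n−o_2 = (-2.5981,1.5000,1.0000)
cross product → J_v[:, 2] = (0.5000,0.8660,0.0000)
J_ω[:, 2] = z_2
entry J[0][2] = 0.5000

0.500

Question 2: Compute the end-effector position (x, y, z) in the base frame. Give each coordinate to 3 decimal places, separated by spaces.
after link 1: o_1 = (2.5981, -1.5000, 4.0000)
after link 2: o_2 = (0.5981, -4.9641, -1.0000)
after link 3: o_3 = (-2.0000, -3.4641, 0.0000)

-2.000 -3.464 0.000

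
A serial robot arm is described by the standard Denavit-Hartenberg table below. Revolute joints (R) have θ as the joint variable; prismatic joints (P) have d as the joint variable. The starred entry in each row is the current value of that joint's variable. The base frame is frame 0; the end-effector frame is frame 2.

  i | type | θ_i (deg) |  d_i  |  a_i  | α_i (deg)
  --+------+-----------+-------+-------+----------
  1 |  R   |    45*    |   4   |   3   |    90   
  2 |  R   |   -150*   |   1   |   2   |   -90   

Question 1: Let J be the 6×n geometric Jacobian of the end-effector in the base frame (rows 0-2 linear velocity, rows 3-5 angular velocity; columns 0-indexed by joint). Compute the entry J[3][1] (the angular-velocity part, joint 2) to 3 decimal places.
axis z_1 = (0.7071,-0.7071,0.0000); lever o_n−o_1 = (-0.5176,-1.9319,-1.0000)
cross product → J_v[:, 1] = (0.7071,0.7071,-1.7321)
J_ω[:, 1] = z_1
entry J[3][1] = 0.7071

0.707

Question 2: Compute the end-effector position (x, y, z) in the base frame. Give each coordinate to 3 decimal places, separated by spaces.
1.604 0.189 3.000

after link 1: o_1 = (2.1213, 2.1213, 4.0000)
after link 2: o_2 = (1.6037, 0.1895, 3.0000)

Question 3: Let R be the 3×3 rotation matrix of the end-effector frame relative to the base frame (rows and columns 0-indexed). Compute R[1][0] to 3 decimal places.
End-effector x-axis (col 0 of R) = (-0.6124,-0.6124,-0.5000)
R[1][0] = -0.6124

-0.612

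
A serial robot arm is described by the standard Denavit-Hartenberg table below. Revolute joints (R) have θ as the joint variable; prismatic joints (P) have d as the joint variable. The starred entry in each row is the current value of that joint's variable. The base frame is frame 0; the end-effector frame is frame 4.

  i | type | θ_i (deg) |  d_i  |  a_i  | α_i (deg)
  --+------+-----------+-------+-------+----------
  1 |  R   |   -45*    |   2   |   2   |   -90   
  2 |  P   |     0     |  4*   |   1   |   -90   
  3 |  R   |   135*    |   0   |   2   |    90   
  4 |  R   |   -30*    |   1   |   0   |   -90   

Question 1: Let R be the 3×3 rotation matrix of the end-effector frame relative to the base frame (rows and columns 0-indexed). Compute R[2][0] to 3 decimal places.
0.500

End-effector x-axis (col 0 of R) = (-0.8660,-0.0000,0.5000)
R[2][0] = 0.5000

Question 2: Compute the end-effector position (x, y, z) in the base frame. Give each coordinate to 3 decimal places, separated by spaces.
2.950 -0.293 2.000

after link 1: o_1 = (1.4142, -1.4142, 2.0000)
after link 2: o_2 = (4.9497, 0.7071, 2.0000)
after link 3: o_3 = (2.9497, 0.7071, 2.0000)
after link 4: o_4 = (2.9497, -0.2929, 2.0000)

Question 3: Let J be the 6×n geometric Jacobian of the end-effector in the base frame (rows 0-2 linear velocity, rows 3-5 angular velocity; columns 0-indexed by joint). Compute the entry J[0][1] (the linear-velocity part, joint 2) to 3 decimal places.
0.707

prismatic axis z_1 = (0.7071,0.7071,0.0000)
J_v[:, 1] = z_1; J_ω[:, 1] = (0,0,0)
entry J[0][1] = 0.7071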